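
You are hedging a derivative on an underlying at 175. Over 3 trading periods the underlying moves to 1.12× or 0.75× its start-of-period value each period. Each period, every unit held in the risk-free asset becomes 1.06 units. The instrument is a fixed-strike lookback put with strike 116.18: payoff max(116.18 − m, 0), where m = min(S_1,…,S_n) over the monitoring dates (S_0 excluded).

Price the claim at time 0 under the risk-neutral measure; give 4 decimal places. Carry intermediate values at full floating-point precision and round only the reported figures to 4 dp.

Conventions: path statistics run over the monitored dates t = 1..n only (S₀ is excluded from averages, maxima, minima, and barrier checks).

price = 0.6992

Under the martingale measure an up-move has probability p* = 0.8378; value the claim as the probability-weighted average of per-path payoffs, discounted 3 periods at R = 1.06.
Enumerate all 2^3 = 8 price paths (U = up ×1.12, D = down ×0.75); each path with k up-moves has probability p*^k·(1−p*)^(3−k).
DDD: m=73.8281, payoff=42.3519, prob=0.004264
UDD: m=110.2500, payoff=5.9300, prob=0.022032
DUD: m=110.2500, payoff=5.9300, prob=0.022032
UUD: m=164.6400, payoff=0.0000, prob=0.113833
DDU: m=98.4375, payoff=17.7425, prob=0.022032
UDU: m=147.0000, payoff=0.0000, prob=0.113833
DUU: m=131.2500, payoff=0.0000, prob=0.113833
UUU: m=196.0000, payoff=0.0000, prob=0.588139
Price = Σ prob·payoff / R^3 = 0.832811 / 1.191016 = 0.6992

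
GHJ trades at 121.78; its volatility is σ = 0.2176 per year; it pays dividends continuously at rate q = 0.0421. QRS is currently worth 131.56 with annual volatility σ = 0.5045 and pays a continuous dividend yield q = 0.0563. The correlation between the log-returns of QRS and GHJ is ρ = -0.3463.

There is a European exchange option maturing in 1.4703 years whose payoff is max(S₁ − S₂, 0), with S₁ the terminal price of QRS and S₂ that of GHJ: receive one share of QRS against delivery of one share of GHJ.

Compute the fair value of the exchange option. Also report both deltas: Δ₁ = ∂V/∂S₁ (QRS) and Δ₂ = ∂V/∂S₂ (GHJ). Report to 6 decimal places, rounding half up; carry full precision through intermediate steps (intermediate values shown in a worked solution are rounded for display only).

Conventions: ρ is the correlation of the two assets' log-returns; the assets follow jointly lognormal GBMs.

σ_eff = √(σ₁² + σ₂² − 2ρσ₁σ₂) = √(0.5045² + 0.2176² − 2·-0.3463·0.5045·0.2176) = 0.614738
d₁ = (ln(S₁/S₂) + (q₂ − q₁ + σ_eff²/2)T) / (σ_eff√T) = (ln(131.56/121.78) + (0.0421 − 0.0563 + 0.188952)·1.4703) / 0.745407 = 0.448325
d₂ = d₁ − σ_eff√T = 0.448325 − 0.745407 = -0.297082
N(d₁) = 0.673041,  N(d₂) = 0.383202
V = S₁·e^{−q₁T}·N(d₁) − S₂·e^{−q₂T}·N(d₂) = 81.510789 − 43.865293 = 37.645495
Key observation: pricing in GHJ-units makes this a unit-strike call on the ratio S₁/S₂ — the risk-free rate cancels and cannot affect the value.
Δ₁ = e^{−q₁T}·N(d₁) = 0.619571;  Δ₂ = −e^{−q₂T}·N(d₂) = -0.360201

exchange price = 37.645495
Δ1 = 0.619571
Δ2 = -0.360201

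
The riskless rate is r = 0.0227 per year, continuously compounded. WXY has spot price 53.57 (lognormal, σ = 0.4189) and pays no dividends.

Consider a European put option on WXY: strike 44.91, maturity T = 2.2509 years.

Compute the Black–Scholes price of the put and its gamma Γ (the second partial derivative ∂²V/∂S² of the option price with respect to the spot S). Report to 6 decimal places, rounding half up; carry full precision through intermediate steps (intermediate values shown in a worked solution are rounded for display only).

price = 7.160916
Γ = 0.009428

σ√T = 0.4189·√2.2509 = 0.628476
d₁ = (ln(S/K) + (r+σ²/2)T) / (σ√T) = (ln(53.57/44.91) + (0.0227+0.4189²/2)·2.2509) / 0.628476 = (0.176329 + 0.248586) / 0.628476 = 0.676104
d₂ = d₁ − σ√T = 0.676104 − 0.628476 = 0.047628
e^{−rT} = 0.950188
N(−d₁) = 0.249487,  N(−d₂) = 0.481006
Put price V = K·e^{−rT}·N(−d₂) − S·N(−d₁) = 20.525949 − 13.365033 = 7.160916
φ(d₁) = (1/√(2π))·e^{−d₁²/2} = 0.317430
Γ = φ(d₁) / (S·σ·√T) = 0.009428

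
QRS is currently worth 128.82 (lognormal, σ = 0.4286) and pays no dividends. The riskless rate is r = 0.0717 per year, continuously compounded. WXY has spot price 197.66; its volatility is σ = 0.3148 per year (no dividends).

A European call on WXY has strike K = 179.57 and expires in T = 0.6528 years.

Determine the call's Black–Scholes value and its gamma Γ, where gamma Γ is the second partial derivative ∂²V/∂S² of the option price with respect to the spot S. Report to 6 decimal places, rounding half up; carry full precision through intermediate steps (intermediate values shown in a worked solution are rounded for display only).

σ√T = 0.3148·√0.6528 = 0.254346
d₁ = (ln(S/K) + (r+σ²/2)T) / (σ√T) = (ln(197.66/179.57) + (0.0717+0.3148²/2)·0.6528) / 0.254346 = (0.095983 + 0.079152) / 0.254346 = 0.688570
d₂ = d₁ − σ√T = 0.688570 − 0.254346 = 0.434224
e^{−rT} = 0.954273
N(d₁) = 0.754453,  N(d₂) = 0.667937
Call price V = S·N(d₁) − K·e^{−rT}·N(d₂) = 149.125186 − 114.456872 = 34.668314
φ(d₁) = (1/√(2π))·e^{−d₁²/2} = 0.314742
Γ = φ(d₁) / (S·σ·√T) = 0.006261

price = 34.668314
Γ = 0.006261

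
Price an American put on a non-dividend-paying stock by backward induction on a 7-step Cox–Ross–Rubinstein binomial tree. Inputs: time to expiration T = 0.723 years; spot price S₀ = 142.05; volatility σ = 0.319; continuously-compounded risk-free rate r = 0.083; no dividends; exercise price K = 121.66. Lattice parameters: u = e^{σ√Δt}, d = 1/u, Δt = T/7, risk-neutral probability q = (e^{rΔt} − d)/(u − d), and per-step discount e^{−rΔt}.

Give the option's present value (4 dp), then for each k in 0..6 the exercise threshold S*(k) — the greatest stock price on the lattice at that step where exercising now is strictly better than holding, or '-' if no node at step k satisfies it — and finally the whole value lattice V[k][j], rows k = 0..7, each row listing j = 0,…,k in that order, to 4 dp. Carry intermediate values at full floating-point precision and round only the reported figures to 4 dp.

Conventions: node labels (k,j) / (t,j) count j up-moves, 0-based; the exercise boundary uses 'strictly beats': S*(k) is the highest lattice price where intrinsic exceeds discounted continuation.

params: Δt=0.10329 u=1.10796 d=0.90256 q=0.51631 e^(-rΔt)=0.99146
t_7 payoffs: 52.3537 36.5813 17.2195 0.0000 0.0000 0.0000 0.0000 0.0000
t_6: node(6,0) S=76.7886 payoff=44.8714 vs cont=43.8329 → 44.8714 [stop]  node(6,1) S=94.2638 payoff=27.3962 vs cont=26.3577 → 27.3962 [stop]  node(6,2) S=115.7159 payoff=5.9441 vs cont=8.2578 → 8.2578 [wait]  node(6,3) S=142.0500 payoff=0.0000 vs cont=0.0000 → 0.0000 [wait]  node(6,4) S=174.3771 payoff=0.0000 vs cont=0.0000 → 0.0000 [wait]  node(6,5) S=214.0610 payoff=0.0000 vs cont=0.0000 → 0.0000 [wait]  node(6,6) S=262.7761 payoff=0.0000 vs cont=0.0000 → 0.0000 [wait]  ⇒ S*(6)=94.2638
t_5: node(5,0) S=85.0787 payoff=36.5813 vs cont=35.5428 → 36.5813 [stop]  node(5,1) S=104.4405 payoff=17.2195 vs cont=17.3654 → 17.3654 [wait]  node(5,2) S=128.2086 payoff=0.0000 vs cont=3.9601 → 3.9601 [wait]  node(5,3) S=157.3857 payoff=0.0000 vs cont=0.0000 → 0.0000 [wait]  node(5,4) S=193.2029 payoff=0.0000 vs cont=0.0000 → 0.0000 [wait]  node(5,5) S=237.1711 payoff=0.0000 vs cont=0.0000 → 0.0000 [wait]  ⇒ S*(5)=85.0787
t_4: node(4,0) S=94.2638 payoff=27.3962 vs cont=26.4324 → 27.3962 [stop]  node(4,1) S=115.7159 payoff=5.9441 vs cont=10.3550 → 10.3550 [wait]  node(4,2) S=142.0500 payoff=0.0000 vs cont=1.8991 → 1.8991 [wait]  node(4,3) S=174.3771 payoff=0.0000 vs cont=0.0000 → 0.0000 [wait]  node(4,4) S=214.0610 payoff=0.0000 vs cont=0.0000 → 0.0000 [wait]  ⇒ S*(4)=94.2638
t_3: node(3,0) S=104.4405 payoff=17.2195 vs cont=18.4389 → 18.4389 [wait]  node(3,1) S=128.2086 payoff=0.0000 vs cont=5.9380 → 5.9380 [wait]  node(3,2) S=157.3857 payoff=0.0000 vs cont=0.9108 → 0.9108 [wait]  node(3,3) S=193.2029 payoff=0.0000 vs cont=0.0000 → 0.0000 [wait]  ⇒ S*(3)=-
t_2: node(2,0) S=115.7159 payoff=5.9441 vs cont=11.8823 → 11.8823 [wait]  node(2,1) S=142.0500 payoff=0.0000 vs cont=3.3139 → 3.3139 [wait]  node(2,2) S=174.3771 payoff=0.0000 vs cont=0.4368 → 0.4368 [wait]  ⇒ S*(2)=-
t_1: node(1,0) S=128.2086 payoff=0.0000 vs cont=7.3947 → 7.3947 [wait]  node(1,1) S=157.3857 payoff=0.0000 vs cont=1.8128 → 1.8128 [wait]  ⇒ S*(1)=-
t_0: node(0,0) S=142.0500 payoff=0.0000 vs cont=4.4742 → 4.4742 [wait]  ⇒ S*(0)=-

price = 4.4742
boundary = - - - - 94.2638 85.0787 94.2638
tree:
4.4742
7.3947 1.8128
11.8823 3.3139 0.4368
18.4389 5.9380 0.9108 0.0000
27.3962 10.3550 1.8991 0.0000 0.0000
36.5813 17.3654 3.9601 0.0000 0.0000 0.0000
44.8714 27.3962 8.2578 0.0000 0.0000 0.0000 0.0000
52.3537 36.5813 17.2195 0.0000 0.0000 0.0000 0.0000 0.0000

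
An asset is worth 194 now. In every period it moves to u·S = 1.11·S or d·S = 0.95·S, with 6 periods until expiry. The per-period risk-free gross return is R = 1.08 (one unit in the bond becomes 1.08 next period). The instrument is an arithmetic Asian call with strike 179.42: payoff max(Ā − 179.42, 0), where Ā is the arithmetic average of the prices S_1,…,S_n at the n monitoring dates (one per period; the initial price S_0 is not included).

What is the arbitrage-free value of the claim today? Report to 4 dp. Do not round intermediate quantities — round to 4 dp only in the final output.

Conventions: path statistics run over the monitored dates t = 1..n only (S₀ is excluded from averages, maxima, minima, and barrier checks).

No-arbitrage gives p* = (R−d)/(u−d) = 0.8125: enumerate every path, weight its payoff by its p*-probability, and discount by R^6.
Enumerate all 2^6 = 64 price paths (U = up ×1.11, D = down ×0.95); each path with k up-moves has probability p*^k·(1−p*)^(6−k).
DDDDDD: Ā=162.7419, payoff=0.0000, prob=0.000043
UDDDDD: Ā=190.1510, payoff=10.7310, prob=0.000188
DUDDDD: Ā=184.9777, payoff=5.5577, prob=0.000188
UUDDDD: Ā=216.1318, payoff=36.7118, prob=0.000816
DDUDDD: Ā=180.0630, payoff=0.6430, prob=0.000188
UDUDDD: Ā=210.3894, payoff=30.9694, prob=0.000816
DUUDDD: Ā=205.2161, payoff=25.7961, prob=0.000816
UUUDDD: Ā=239.7788, payoff=60.3588, prob=0.003536
DDDUDD: Ā=175.3941, payoff=0.0000, prob=0.000188
UDDUDD: Ā=204.9342, payoff=25.5142, prob=0.000816
DUDUDD: Ā=199.7608, payoff=20.3408, prob=0.000816
UUDUDD: Ā=233.4048, payoff=53.9848, prob=0.003536
DDUUDD: Ā=194.8462, payoff=15.4262, prob=0.000816
UDUUDD: Ā=227.6624, payoff=48.2424, prob=0.003536
DUUUDD: Ā=222.4890, payoff=43.0690, prob=0.003536
UUUUDD: Ā=259.9609, payoff=80.5409, prob=0.015321
DDDDUD: Ā=170.9586, payoff=0.0000, prob=0.000188
UDDDUD: Ā=199.7517, payoff=20.3317, prob=0.000816
DUDDUD: Ā=194.5783, payoff=15.1583, prob=0.000816
UUDDUD: Ā=227.3494, payoff=47.9294, prob=0.003536
DDUDUD: Ā=189.6637, payoff=10.2437, prob=0.000816
UDUDUD: Ā=221.6070, payoff=42.1870, prob=0.003536
DUUDUD: Ā=216.4337, payoff=37.0137, prob=0.003536
UUUDUD: Ā=252.8857, payoff=73.4657, prob=0.015321
DDDUUD: Ā=184.9947, payoff=5.5747, prob=0.000816
UDDUUD: Ā=216.1517, payoff=36.7317, prob=0.003536
DUDUUD: Ā=210.9784, payoff=31.5584, prob=0.003536
UUDUUD: Ā=246.5116, payoff=67.0916, prob=0.015321
DDUUUD: Ā=206.0637, payoff=26.6437, prob=0.003536
UDUUUD: Ā=240.7692, payoff=61.3492, prob=0.015321
DUUUUD: Ā=235.5959, payoff=56.1759, prob=0.015321
UUUUUD: Ā=275.2752, payoff=95.8552, prob=0.066392
DDDDDU: Ā=166.7449, payoff=0.0000, prob=0.000188
UDDDDU: Ā=194.8283, payoff=15.4083, prob=0.000816
DUDDDU: Ā=189.6549, payoff=10.2349, prob=0.000816
UUDDDU: Ā=221.5968, payoff=42.1768, prob=0.003536
DDUDDU: Ā=184.7403, payoff=5.3203, prob=0.000816
UDUDDU: Ā=215.8544, payoff=36.4344, prob=0.003536
DUUDDU: Ā=210.6811, payoff=31.2611, prob=0.003536
UUUDDU: Ā=246.1642, payoff=66.7442, prob=0.015321
DDDUDU: Ā=180.0713, payoff=0.6513, prob=0.000816
UDDUDU: Ā=210.3991, payoff=30.9791, prob=0.003536
DUDUDU: Ā=205.2258, payoff=25.8058, prob=0.003536
UUDUDU: Ā=239.7901, payoff=60.3701, prob=0.015321
DDUUDU: Ā=200.3111, payoff=20.8911, prob=0.003536
UDUUDU: Ā=234.0477, payoff=54.6277, prob=0.015321
DUUUDU: Ā=228.8744, payoff=49.4544, prob=0.015321
UUUUDU: Ā=267.4217, payoff=88.0017, prob=0.066392
DDDDUU: Ā=175.6358, payoff=0.0000, prob=0.000816
UDDDUU: Ā=205.2166, payoff=25.7966, prob=0.003536
DUDDUU: Ā=200.0433, payoff=20.6233, prob=0.003536
UUDDUU: Ā=233.7348, payoff=54.3148, prob=0.015321
DDUDUU: Ā=195.1286, payoff=15.7086, prob=0.003536
UDUDUU: Ā=227.9924, payoff=48.5724, prob=0.015321
DUUDUU: Ā=222.8190, payoff=43.3990, prob=0.015321
UUUDUU: Ā=260.3465, payoff=80.9265, prob=0.066392
DDDUUU: Ā=190.4597, payoff=11.0397, prob=0.003536
UDDUUU: Ā=222.5371, payoff=43.1171, prob=0.015321
DUDUUU: Ā=217.3638, payoff=37.9438, prob=0.015321
UUDUUU: Ā=253.9724, payoff=74.5524, prob=0.066392
DDUUUU: Ā=212.4491, payoff=33.0291, prob=0.015321
UDUUUU: Ā=248.2300, payoff=68.8100, prob=0.066392
DUUUUU: Ā=243.0567, payoff=63.6367, prob=0.066392
UUUUUU: Ā=283.9925, payoff=104.5725, prob=0.287700
Price = Σ prob·payoff / R^6 = 76.759192 / 1.586874 = 48.3713

price = 48.3713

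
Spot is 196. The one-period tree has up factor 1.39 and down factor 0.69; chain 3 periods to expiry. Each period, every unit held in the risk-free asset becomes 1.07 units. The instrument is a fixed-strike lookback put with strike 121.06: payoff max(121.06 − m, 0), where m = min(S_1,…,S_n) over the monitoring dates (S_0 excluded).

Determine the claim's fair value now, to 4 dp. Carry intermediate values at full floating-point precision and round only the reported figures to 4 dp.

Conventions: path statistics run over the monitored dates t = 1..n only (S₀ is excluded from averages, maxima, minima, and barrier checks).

Under the martingale measure an up-move has probability p* = 0.5429; value the claim as the probability-weighted average of per-path payoffs, discounted 3 periods at R = 1.07.
Enumerate all 2^3 = 8 price paths (U = up ×1.39, D = down ×0.69); each path with k up-moves has probability p*^k·(1−p*)^(3−k).
DDD: m=64.3878, payoff=56.6722, prob=0.095534
UDD: m=129.7087, payoff=0.0000, prob=0.113446
DUD: m=129.7087, payoff=0.0000, prob=0.113446
UUD: m=261.2972, payoff=0.0000, prob=0.134717
DDU: m=93.3156, payoff=27.7444, prob=0.113446
UDU: m=187.9836, payoff=0.0000, prob=0.134717
DUU: m=135.2400, payoff=0.0000, prob=0.134717
UUU: m=272.4400, payoff=0.0000, prob=0.159977
Price = Σ prob·payoff / R^3 = 8.561592 / 1.225043 = 6.9888

price = 6.9888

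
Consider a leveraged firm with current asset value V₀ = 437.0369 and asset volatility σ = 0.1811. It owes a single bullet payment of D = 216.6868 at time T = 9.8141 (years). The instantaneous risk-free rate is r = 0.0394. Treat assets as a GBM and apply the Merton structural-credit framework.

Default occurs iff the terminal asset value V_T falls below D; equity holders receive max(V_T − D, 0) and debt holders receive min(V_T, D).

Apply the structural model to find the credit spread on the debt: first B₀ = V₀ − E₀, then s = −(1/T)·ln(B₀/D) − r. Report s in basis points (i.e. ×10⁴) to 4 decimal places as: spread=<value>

Equity is a call on the firm's assets struck at D = 216.6868:
d₁ = [ln(V₀/D) + (r + σ²/2)T] / (σ√T)
   = [ln(437.0369/216.6868) + (0.0394 + 0.5·0.1811²)·9.8141] / (0.1811·√9.8141)
   = [0.701565 + 0.547613] / 0.567340 = 2.201814
d₂ = d₁ − σ√T = 2.201814 − 0.567340 = 1.634473
N(d₁) = 0.986161,  N(d₂) = 0.948920,  e^(−rT) = 0.679311
E₀ = V₀·N(d₁) − D·e^(−rT)·N(d₂)
   = 437.0369·0.986161 − 216.6868·0.679311·0.948920 = 291.309644
B₀ = V₀ − E₀ = 437.0369 − 291.309644 = 145.727256
spread = −(1/T)·ln(B₀/D) − r = −(1/9.8141)·ln(145.727256/216.6868) − 0.0394 = 0.00102309
in basis points: 0.00102309 × 10⁴ = 10.2309 bp

spread=10.2309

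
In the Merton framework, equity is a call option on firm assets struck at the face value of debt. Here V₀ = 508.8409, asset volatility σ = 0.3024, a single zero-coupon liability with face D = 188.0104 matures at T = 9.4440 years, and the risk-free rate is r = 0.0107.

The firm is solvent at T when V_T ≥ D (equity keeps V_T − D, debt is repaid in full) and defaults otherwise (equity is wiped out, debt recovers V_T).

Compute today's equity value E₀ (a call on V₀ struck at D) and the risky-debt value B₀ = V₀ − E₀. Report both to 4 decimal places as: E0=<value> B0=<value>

E0=353.7576 B0=155.0833

Work the structural quantities from V₀ = 508.8409 against face 188.0104:
d₁ = [ln(V₀/D) + (r + σ²/2)T] / (σ√T)
   = [ln(508.8409/188.0104) + (0.0107 + 0.5·0.3024²)·9.4440] / (0.3024·√9.4440)
   = [0.995638 + 0.532858] / 0.929308 = 1.644767
d₂ = d₁ − σ√T = 1.644767 − 0.929308 = 0.715459
N(d₁) = 0.949991,  N(d₂) = 0.762837,  e^(−rT) = 0.903887
E₀ = V₀·N(d₁) − D·e^(−rT)·N(d₂)
   = 508.8409·0.949991 − 188.0104·0.903887·0.762837 = 353.757619
B₀ = V₀ − E₀ = 508.8409 − 353.757619 = 155.083281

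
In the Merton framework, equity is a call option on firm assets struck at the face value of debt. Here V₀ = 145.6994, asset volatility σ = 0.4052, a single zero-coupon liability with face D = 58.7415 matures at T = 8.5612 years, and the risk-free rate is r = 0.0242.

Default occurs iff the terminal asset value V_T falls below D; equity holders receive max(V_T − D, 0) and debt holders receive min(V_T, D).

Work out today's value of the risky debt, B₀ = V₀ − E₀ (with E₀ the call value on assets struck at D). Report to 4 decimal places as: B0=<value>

Equity is a call on the firm's assets struck at D = 58.7415:
d₁ = [ln(V₀/D) + (r + σ²/2)T] / (σ√T)
   = [ln(145.6994/58.7415) + (0.0242 + 0.5·0.4052²)·8.5612] / (0.4052·√8.5612)
   = [0.908399 + 0.910000] / 1.185596 = 1.533743
d₂ = d₁ − σ√T = 1.533743 − 1.185596 = 0.348147
N(d₁) = 0.937454,  N(d₂) = 0.636135,  e^(−rT) = 0.812872
E₀ = V₀·N(d₁) − D·e^(−rT)·N(d₂)
   = 145.6994·0.937454 − 58.7415·0.812872·0.636135 = 106.211385
B₀ = V₀ − E₀ = 145.6994 − 106.211385 = 39.488015

B0=39.4880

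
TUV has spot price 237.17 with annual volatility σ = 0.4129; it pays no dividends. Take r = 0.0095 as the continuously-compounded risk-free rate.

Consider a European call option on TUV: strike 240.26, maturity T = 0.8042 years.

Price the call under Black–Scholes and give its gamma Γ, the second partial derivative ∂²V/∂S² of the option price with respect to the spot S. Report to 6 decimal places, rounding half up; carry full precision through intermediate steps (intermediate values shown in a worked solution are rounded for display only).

σ√T = 0.4129·√0.8042 = 0.370277
d₁ = (ln(S/K) + (r+σ²/2)T) / (σ√T) = (ln(237.17/240.26) + (0.0095+0.4129²/2)·0.8042) / 0.370277 = (-0.012944 + 0.076192) / 0.370277 = 0.170813
d₂ = d₁ − σ√T = 0.170813 − 0.370277 = -0.199465
e^{−rT} = 0.992389
N(d₁) = 0.567814,  N(d₂) = 0.420950
Call price V = S·N(d₁) − K·e^{−rT}·N(d₂) = 134.668549 − 100.367635 = 34.300915
φ(d₁) = (1/√(2π))·e^{−d₁²/2} = 0.393165
Γ = φ(d₁) / (S·σ·√T) = 0.004477

price = 34.300915
Γ = 0.004477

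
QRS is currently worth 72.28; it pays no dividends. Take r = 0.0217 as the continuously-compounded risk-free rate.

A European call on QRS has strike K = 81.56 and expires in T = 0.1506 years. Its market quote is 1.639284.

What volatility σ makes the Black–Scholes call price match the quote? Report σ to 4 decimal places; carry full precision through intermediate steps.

sigma = 0.4112

At σ = 0.4112 the Black–Scholes value reproduces the quote:
σ√T = 0.4112·√0.1506 = 0.159575
d₁ = (ln(S/K) + (r+σ²/2)T) / (σ√T) = (ln(72.28/81.56) + (0.0217+0.4112²/2)·0.1506) / 0.159575 = (-0.120791 + 0.016000) / 0.159575 = -0.656689
d₂ = d₁ − σ√T = -0.656689 − 0.159575 = -0.816264
e^{−rT} = 0.996737
N(d₁) = 0.255690,  N(d₂) = 0.207175
V = S·N(d₁) − K·e^{−rT}·N(d₂) = 18.481306 − 16.842022 = 1.639284 (matching the quote); vega is positive throughout, so no other σ reproduces this price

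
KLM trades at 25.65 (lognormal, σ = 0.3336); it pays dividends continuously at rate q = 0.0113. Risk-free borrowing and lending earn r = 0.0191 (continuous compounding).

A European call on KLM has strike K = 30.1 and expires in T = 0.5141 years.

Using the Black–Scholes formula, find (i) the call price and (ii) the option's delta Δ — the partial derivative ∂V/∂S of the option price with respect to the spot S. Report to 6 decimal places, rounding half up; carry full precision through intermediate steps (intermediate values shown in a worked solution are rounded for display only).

price = 1.017061
Δ = 0.295477

σ√T = 0.3336·√0.5141 = 0.239194
d₁ = (ln(S/K) + (r−q+σ²/2)T) / (σ√T) = (ln(25.65/30.1) + (0.0191−0.0113+0.3336²/2)·0.5141) / 0.239194 = (-0.159982 + 0.032617) / 0.239194 = -0.532475
d₂ = d₁ − σ√T = -0.532475 − 0.239194 = -0.771669
e^{−rT} = 0.990229
e^{−qT} = 0.994208
N(d₁) = 0.297198,  N(d₂) = 0.220155
Call price V = S·e^{−qT}·N(d₁) − K·e^{−rT}·N(d₂) = 7.578982 − 6.561921 = 1.017061
Δ = e^{−qT}·N(d₁) = 0.295477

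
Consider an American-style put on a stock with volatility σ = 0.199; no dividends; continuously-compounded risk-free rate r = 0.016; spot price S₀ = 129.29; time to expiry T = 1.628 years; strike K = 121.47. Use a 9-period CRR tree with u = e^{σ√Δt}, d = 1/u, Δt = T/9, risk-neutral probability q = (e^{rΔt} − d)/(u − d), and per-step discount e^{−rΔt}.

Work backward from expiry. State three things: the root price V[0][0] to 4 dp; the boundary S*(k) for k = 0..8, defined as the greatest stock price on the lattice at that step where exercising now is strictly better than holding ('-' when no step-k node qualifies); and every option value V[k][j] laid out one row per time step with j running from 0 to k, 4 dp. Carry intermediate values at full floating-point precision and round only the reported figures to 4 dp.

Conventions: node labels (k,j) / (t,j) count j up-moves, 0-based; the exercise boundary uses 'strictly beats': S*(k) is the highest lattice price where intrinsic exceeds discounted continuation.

price = 8.0311
boundary = - - - - 92.1586 84.6796 92.1586 100.2982 109.1567
tree:
8.0311
11.6208 4.4298
16.3562 6.8760 1.9696
22.2985 10.4126 3.3219 0.6067
29.3114 15.3016 5.5047 1.1229 0.0857
36.7904 21.6695 8.9193 2.0665 0.1705 0.0000
43.6625 29.3114 14.0295 3.7779 0.3393 0.0000 0.0000
49.9769 36.7904 21.1718 6.8527 0.6750 0.0000 0.0000 0.0000
55.7789 43.6625 29.3114 12.3133 1.3431 0.0000 0.0000 0.0000 0.0000
61.1100 49.9769 36.7904 21.1718 2.6724 0.0000 0.0000 0.0000 0.0000 0.0000

Δt=0.18089, u=1.08832, d=0.91885, q=0.49596, disc=e^(-rΔt)=0.99711
k=9 terminal: V=max(K-S,0) → 61.1100 49.9769 36.7904 21.1718 2.6724 0.0000 0.0000 0.0000 0.0000 0.0000
k=8: j=0 S=65.6911 intr=55.7789 cont=55.4278 V=55.7789[EX]; j=1 S=77.8075 intr=43.6625 cont=43.3115 V=43.6625[EX]; j=2 S=92.1586 intr=29.3114 cont=28.9604 V=29.3114[EX]; j=3 S=109.1567 intr=12.3133 cont=11.9623 V=12.3133[EX]; j=4 S=129.2900 intr=0.0000 cont=1.3431 V=1.3431[hold]; j=5 S=153.1368 intr=0.0000 cont=0.0000 V=0.0000[hold]; j=6 S=181.3819 intr=0.0000 cont=0.0000 V=0.0000[hold]; j=7 S=214.8368 intr=0.0000 cont=0.0000 V=0.0000[hold]; j=8 S=254.4621 intr=0.0000 cont=0.0000 V=0.0000[hold]  S*(8)=109.1567
k=7: j=0 S=71.4931 intr=49.9769 cont=49.6259 V=49.9769[EX]; j=1 S=84.6796 intr=36.7904 cont=36.4394 V=36.7904[EX]; j=2 S=100.2982 intr=21.1718 cont=20.8208 V=21.1718[EX]; j=3 S=118.7976 intr=2.6724 cont=6.8527 V=6.8527[hold]; j=4 S=140.7091 intr=0.0000 cont=0.6750 V=0.6750[hold]; j=5 S=166.6621 intr=0.0000 cont=0.0000 V=0.0000[hold]; j=6 S=197.4019 intr=0.0000 cont=0.0000 V=0.0000[hold]; j=7 S=233.8115 intr=0.0000 cont=0.0000 V=0.0000[hold]  S*(7)=100.2982
k=6: j=0 S=77.8075 intr=43.6625 cont=43.3115 V=43.6625[EX]; j=1 S=92.1586 intr=29.3114 cont=28.9604 V=29.3114[EX]; j=2 S=109.1567 intr=12.3133 cont=14.0295 V=14.0295[hold]; j=3 S=129.2900 intr=0.0000 cont=3.7779 V=3.7779[hold]; j=4 S=153.1368 intr=0.0000 cont=0.3393 V=0.3393[hold]; j=5 S=181.3819 intr=0.0000 cont=0.0000 V=0.0000[hold]; j=6 S=214.8368 intr=0.0000 cont=0.0000 V=0.0000[hold]  S*(6)=92.1586
k=5: j=0 S=84.6796 intr=36.7904 cont=36.4394 V=36.7904[EX]; j=1 S=100.2982 intr=21.1718 cont=21.6695 V=21.6695[hold]; j=2 S=118.7976 intr=2.6724 cont=8.9193 V=8.9193[hold]; j=3 S=140.7091 intr=0.0000 cont=2.0665 V=2.0665[hold]; j=4 S=166.6621 intr=0.0000 cont=0.1705 V=0.1705[hold]; j=5 S=197.4019 intr=0.0000 cont=0.0000 V=0.0000[hold]  S*(5)=84.6796
k=4: j=0 S=92.1586 intr=29.3114 cont=29.2065 V=29.3114[EX]; j=1 S=109.1567 intr=12.3133 cont=15.3016 V=15.3016[hold]; j=2 S=129.2900 intr=0.0000 cont=5.5047 V=5.5047[hold]; j=3 S=153.1368 intr=0.0000 cont=1.1229 V=1.1229[hold]; j=4 S=181.3819 intr=0.0000 cont=0.0857 V=0.0857[hold]  S*(4)=92.1586
k=3: j=0 S=100.2982 intr=21.1718 cont=22.2985 V=22.2985[hold]; j=1 S=118.7976 intr=2.6724 cont=10.4126 V=10.4126[hold]; j=2 S=140.7091 intr=0.0000 cont=3.3219 V=3.3219[hold]; j=3 S=166.6621 intr=0.0000 cont=0.6067 V=0.6067[hold]  S*(3)=-
k=2: j=0 S=109.1567 intr=12.3133 cont=16.3562 V=16.3562[hold]; j=1 S=129.2900 intr=0.0000 cont=6.8760 V=6.8760[hold]; j=2 S=153.1368 intr=0.0000 cont=1.9696 V=1.9696[hold]  S*(2)=-
k=1: j=0 S=118.7976 intr=2.6724 cont=11.6208 V=11.6208[hold]; j=1 S=140.7091 intr=0.0000 cont=4.4298 V=4.4298[hold]  S*(1)=-
k=0: j=0 S=129.2900 intr=0.0000 cont=8.0311 V=8.0311[hold]  S*(0)=-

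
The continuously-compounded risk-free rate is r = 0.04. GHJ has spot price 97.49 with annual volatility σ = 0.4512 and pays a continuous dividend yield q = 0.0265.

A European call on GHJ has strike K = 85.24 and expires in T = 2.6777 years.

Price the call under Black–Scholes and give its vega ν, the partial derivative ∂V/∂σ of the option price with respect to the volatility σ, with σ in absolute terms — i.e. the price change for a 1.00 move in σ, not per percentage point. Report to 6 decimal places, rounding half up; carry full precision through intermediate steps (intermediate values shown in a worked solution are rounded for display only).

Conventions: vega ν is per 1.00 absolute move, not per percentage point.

price = 31.828222
ν = 49.517941

σ√T = 0.4512·√2.6777 = 0.738329
d₁ = (ln(S/K) + (r−q+σ²/2)T) / (σ√T) = (ln(97.49/85.24) + (0.04−0.0265+0.4512²/2)·2.6777) / 0.738329 = (0.134279 + 0.308714) / 0.738329 = 0.599994
d₂ = d₁ − σ√T = 0.599994 − 0.738329 = -0.138335
e^{−rT} = 0.898429
e^{−qT} = 0.931500
N(d₁) = 0.725745,  N(d₂) = 0.444988
Call price V = S·e^{−qT}·N(d₁) − K·e^{−rT}·N(d₂) = 65.906294 − 34.078072 = 31.828222
φ(d₁) = (1/√(2π))·e^{−d₁²/2} = 0.333226
ν = S·e^{−qT}·φ(d₁)·√T = 49.517941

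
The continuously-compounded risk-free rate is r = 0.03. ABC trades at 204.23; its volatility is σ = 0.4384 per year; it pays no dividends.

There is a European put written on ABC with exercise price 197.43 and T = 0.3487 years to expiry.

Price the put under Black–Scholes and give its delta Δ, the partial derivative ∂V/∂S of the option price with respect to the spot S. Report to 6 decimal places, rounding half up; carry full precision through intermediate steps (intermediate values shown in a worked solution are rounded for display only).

σ√T = 0.4384·√0.3487 = 0.258879
d₁ = (ln(S/K) + (r+σ²/2)T) / (σ√T) = (ln(204.23/197.43) + (0.03+0.4384²/2)·0.3487) / 0.258879 = (0.033863 + 0.043970) / 0.258879 = 0.300654
d₂ = d₁ − σ√T = 0.300654 − 0.258879 = 0.041775
e^{−rT} = 0.989594
N(−d₁) = 0.381839,  N(−d₂) = 0.483339
Put price V = K·e^{−rT}·N(−d₂) − S·N(−d₁) = 94.432601 − 77.983048 = 16.449552
Δ = −N(−d₁) = -0.381839

price = 16.449552
Δ = -0.381839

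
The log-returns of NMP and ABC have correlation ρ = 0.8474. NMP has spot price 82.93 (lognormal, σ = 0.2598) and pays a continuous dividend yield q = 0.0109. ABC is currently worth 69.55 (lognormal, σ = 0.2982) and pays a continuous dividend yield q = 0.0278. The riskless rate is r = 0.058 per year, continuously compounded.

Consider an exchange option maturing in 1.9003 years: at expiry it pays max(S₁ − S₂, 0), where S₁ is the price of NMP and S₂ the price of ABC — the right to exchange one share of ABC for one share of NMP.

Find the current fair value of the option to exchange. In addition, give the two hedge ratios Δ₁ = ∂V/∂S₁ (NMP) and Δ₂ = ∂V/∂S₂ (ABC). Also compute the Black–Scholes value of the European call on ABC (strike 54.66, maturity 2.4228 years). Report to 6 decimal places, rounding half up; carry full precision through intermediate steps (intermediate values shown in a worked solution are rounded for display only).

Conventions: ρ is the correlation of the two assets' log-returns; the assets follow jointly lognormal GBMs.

exchange price = 16.711288
Δ1 = 0.838241
Δ2 = -0.759224
price(ABC call K=54.66) = 21.301480

σ_eff = √(σ₁² + σ₂² − 2ρσ₁σ₂) = √(0.2598² + 0.2982² − 2·0.8474·0.2598·0.2982) = 0.158490
d₁ = (ln(S₁/S₂) + (q₂ − q₁ + σ_eff²/2)T) / (σ_eff√T) = (ln(82.93/69.55) + (0.0278 − 0.0109 + 0.012560)·1.9003) / 0.218481 = 1.061571
d₂ = d₁ − σ_eff√T = 1.061571 − 0.218481 = 0.843090
N(d₁) = 0.855785,  N(d₂) = 0.800411
V = S₁·e^{−q₁T}·N(d₁) − S₂·e^{−q₂T}·N(d₂) = 69.515329 − 52.804041 = 16.711288
Δ₁ = e^{−q₁T}·N(d₁) = 0.838241;  Δ₂ = −e^{−q₂T}·N(d₂) = -0.759224
[vanilla: ABC call K=54.66]
σ√T = 0.2982·√2.4228 = 0.464159
d₁ = (ln(S/K) + (r−q+σ²/2)T) / (σ√T) = (ln(69.55/54.66) + (0.058−0.0278+0.2982²/2)·2.4228) / 0.464159 = (0.240914 + 0.180890) / 0.464159 = 0.908749
d₂ = d₁ − σ√T = 0.908749 − 0.464159 = 0.444591
e^{−rT} = 0.868904
e^{−qT} = 0.934864
N(d₁) = 0.818259,  N(d₂) = 0.671692
price = S·e^{−qT}·N(d₁) − K·e^{−rT}·N(d₂) = 53.203037 − 31.901557 = 21.301480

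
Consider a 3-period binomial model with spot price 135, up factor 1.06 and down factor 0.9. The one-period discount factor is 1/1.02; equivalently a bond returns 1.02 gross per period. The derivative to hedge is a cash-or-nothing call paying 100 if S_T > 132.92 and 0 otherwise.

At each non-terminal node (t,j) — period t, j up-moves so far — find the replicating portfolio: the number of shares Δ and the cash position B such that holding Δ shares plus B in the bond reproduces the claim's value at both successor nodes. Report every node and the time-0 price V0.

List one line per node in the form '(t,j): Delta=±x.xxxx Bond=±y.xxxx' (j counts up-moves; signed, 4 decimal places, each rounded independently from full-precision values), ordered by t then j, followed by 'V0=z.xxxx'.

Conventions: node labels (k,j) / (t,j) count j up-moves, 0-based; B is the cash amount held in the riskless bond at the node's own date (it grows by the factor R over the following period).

Under the risk-neutral measure, an up-move has probability p* = (R−d)/(u−d) = 0.7500 and values discount at R = 1.02.
Expiry values: V(3,0)=0.0000, V(3,1)=0.0000, V(3,2)=100.0000, V(3,3)=100.0000
Node (2,0) S=109.3500: V=(p*·0.0000+(1−p*)·0.0000)/1.02=0.0000; Δ=(0.0000−0.0000)/(115.9110−98.4150)=0.0000; B=V−Δ·S=0.0000
Node (2,1) S=128.7900: V=(p*·100.0000+(1−p*)·0.0000)/1.02=73.5294; Δ=(100.0000−0.0000)/(136.5174−115.9110)=4.8529; B=V−Δ·S=-551.4706
Node (2,2) S=151.6860: V=(p*·100.0000+(1−p*)·100.0000)/1.02=98.0392; Δ=(100.0000−100.0000)/(160.7872−136.5174)=0.0000; B=V−Δ·S=98.0392
Node (1,0) S=121.5000: V=(p*·73.5294+(1−p*)·0.0000)/1.02=54.0657; Δ=(73.5294−0.0000)/(128.7900−109.3500)=3.7824; B=V−Δ·S=-405.4931
Node (1,1) S=143.1000: V=(p*·98.0392+(1−p*)·73.5294)/1.02=90.1096; Δ=(98.0392−73.5294)/(151.6860−128.7900)=1.0705; B=V−Δ·S=-63.0767
Node (0,0) S=135.0000: V=(p*·90.1096+(1−p*)·54.0657)/1.02=79.5084; Δ=(90.1096−54.0657)/(143.1000−121.5000)=1.6687; B=V−Δ·S=-145.7655
Sanity check at the root: Δ(0,0)·S0 + B(0,0) reproduces V0 = 79.5084.

(0,0): Delta=1.6687 Bond=-145.7655
(1,0): Delta=3.7824 Bond=-405.4931
(1,1): Delta=1.0705 Bond=-63.0767
(2,0): Delta=0.0000 Bond=0.0000
(2,1): Delta=4.8529 Bond=-551.4706
(2,2): Delta=0.0000 Bond=98.0392
V0=79.5084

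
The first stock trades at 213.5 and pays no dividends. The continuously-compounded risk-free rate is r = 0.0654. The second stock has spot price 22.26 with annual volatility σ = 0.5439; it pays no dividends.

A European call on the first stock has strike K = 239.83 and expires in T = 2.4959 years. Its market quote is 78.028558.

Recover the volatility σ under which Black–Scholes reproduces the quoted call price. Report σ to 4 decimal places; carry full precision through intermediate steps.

sigma = 0.5747

At σ = 0.5747 the Black–Scholes value reproduces the quote:
σ√T = 0.5747·√2.4959 = 0.907935
d₁ = (ln(S/K) + (r+σ²/2)T) / (σ√T) = (ln(213.5/239.83) + (0.0654+0.5747²/2)·2.4959) / 0.907935 = (-0.116294 + 0.575405) / 0.907935 = 0.505665
d₂ = d₁ − σ√T = 0.505665 − 0.907935 = -0.402270
e^{−rT} = 0.849394
N(d₁) = 0.693454,  N(d₂) = 0.343743
V = S·N(d₁) − K·e^{−rT}·N(d₂) = 148.052480 − 70.023922 = 78.028558 (matching the quote); vega is positive throughout, so no other σ reproduces this price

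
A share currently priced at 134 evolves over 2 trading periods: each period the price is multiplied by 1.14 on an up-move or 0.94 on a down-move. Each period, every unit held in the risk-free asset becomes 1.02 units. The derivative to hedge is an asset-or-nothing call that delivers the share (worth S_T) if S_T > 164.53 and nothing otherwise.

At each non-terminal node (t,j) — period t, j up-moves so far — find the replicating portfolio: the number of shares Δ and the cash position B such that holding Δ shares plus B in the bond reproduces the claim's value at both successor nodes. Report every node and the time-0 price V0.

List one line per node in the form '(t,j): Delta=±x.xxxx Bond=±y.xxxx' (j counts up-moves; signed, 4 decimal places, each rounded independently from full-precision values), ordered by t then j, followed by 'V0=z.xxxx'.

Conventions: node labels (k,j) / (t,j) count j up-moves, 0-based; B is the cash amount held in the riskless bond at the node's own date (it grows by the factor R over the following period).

(0,0): Delta=2.5482 Bond=-314.6821
(1,0): Delta=0.0000 Bond=0.0000
(1,1): Delta=5.7000 Bond=-802.4393
V0=26.7815

No-arbitrage ⇒ martingale measure with p* = (R−d)/(u−d) = 0.4000.
Payoffs at expiry: V(2,0)=0.0000, V(2,1)=0.0000, V(2,2)=174.1464
(1,0): S=125.9600. Δ = (V_up−V_dn)/(S_up−S_dn) = (0.0000−0.0000)/(143.5944−118.4024) = 0.0000. V = [p*·0.0000 + (1−p*)·0.0000]/1.02 = 0.0000. B = V − Δ·S = 0.0000.
(1,1): S=152.7600. Δ = (V_up−V_dn)/(S_up−S_dn) = (174.1464−0.0000)/(174.1464−143.5944) = 5.7000. V = [p*·174.1464 + (1−p*)·0.0000]/1.02 = 68.2927. B = V − Δ·S = -802.4393.
(0,0): S=134.0000. Δ = (V_up−V_dn)/(S_up−S_dn) = (68.2927−0.0000)/(152.7600−125.9600) = 2.5482. V = [p*·68.2927 + (1−p*)·0.0000]/1.02 = 26.7815. B = V − Δ·S = -314.6821.
Sanity check at the root: Δ(0,0)·S0 + B(0,0) reproduces V0 = 26.7815.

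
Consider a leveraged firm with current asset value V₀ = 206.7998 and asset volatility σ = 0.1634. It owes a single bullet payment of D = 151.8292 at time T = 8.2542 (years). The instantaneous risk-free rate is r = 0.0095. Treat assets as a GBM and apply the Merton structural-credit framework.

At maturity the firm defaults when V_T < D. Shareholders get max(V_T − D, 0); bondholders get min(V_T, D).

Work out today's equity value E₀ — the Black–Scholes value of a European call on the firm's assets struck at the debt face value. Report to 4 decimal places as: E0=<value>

E0=75.4664

Equity is a call on the firm's assets struck at D = 151.8292:
d₁ = [ln(V₀/D) + (r + σ²/2)T] / (σ√T)
   = [ln(206.7998/151.8292) + (0.0095 + 0.5·0.1634²)·8.2542] / (0.1634·√8.2542)
   = [0.308995 + 0.188607] / 0.469450 = 1.059967
d₂ = d₁ − σ√T = 1.059967 − 0.469450 = 0.590517
N(d₁) = 0.855420,  N(d₂) = 0.722578,  e^(−rT) = 0.924581
E₀ = V₀·N(d₁) − D·e^(−rT)·N(d₂)
   = 206.7998·0.855420 − 151.8292·0.924581·0.722578 = 75.466432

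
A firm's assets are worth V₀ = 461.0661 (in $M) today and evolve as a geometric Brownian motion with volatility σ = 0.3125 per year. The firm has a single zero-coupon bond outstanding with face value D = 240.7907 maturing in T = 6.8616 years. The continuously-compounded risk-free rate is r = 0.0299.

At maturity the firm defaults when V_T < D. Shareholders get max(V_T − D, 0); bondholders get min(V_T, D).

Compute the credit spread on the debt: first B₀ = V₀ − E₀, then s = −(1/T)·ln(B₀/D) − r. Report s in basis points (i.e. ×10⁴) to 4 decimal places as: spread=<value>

With assets at 461.0661 and a single debt payment of 240.7907 at 6.8616 years:
d₁ = [ln(V₀/D) + (r + σ²/2)T] / (σ√T)
   = [ln(461.0661/240.7907) + (0.0299 + 0.5·0.3125²)·6.8616] / (0.3125·√6.8616)
   = [0.649613 + 0.540201] / 0.818583 = 1.453505
d₂ = d₁ − σ√T = 1.453505 − 0.818583 = 0.634922
N(d₁) = 0.926958,  N(d₂) = 0.737260,  e^(−rT) = 0.814515
E₀ = V₀·N(d₁) − D·e^(−rT)·N(d₂)
   = 461.0661·0.926958 − 240.7907·0.814515·0.737260 = 282.791786
B₀ = V₀ − E₀ = 461.0661 − 282.791786 = 178.274314
spread = −(1/T)·ln(B₀/D) − r = −(1/6.8616)·ln(178.274314/240.7907) − 0.0299 = 0.01390970
in basis points: 0.01390970 × 10⁴ = 139.0970 bp

spread=139.0970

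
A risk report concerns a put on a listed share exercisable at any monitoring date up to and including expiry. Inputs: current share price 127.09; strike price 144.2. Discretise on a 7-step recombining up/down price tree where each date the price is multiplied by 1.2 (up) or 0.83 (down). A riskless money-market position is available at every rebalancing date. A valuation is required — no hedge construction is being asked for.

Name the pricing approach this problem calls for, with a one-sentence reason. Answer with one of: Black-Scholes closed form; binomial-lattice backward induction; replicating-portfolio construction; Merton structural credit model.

Key observation: the defining feature is the embedded early-exercise option across 7 discrete dates on the spot-127.09 tree; pricing the strike-144.2 put means working backward with an exercise test at every node.

framework: binomial-lattice backward induction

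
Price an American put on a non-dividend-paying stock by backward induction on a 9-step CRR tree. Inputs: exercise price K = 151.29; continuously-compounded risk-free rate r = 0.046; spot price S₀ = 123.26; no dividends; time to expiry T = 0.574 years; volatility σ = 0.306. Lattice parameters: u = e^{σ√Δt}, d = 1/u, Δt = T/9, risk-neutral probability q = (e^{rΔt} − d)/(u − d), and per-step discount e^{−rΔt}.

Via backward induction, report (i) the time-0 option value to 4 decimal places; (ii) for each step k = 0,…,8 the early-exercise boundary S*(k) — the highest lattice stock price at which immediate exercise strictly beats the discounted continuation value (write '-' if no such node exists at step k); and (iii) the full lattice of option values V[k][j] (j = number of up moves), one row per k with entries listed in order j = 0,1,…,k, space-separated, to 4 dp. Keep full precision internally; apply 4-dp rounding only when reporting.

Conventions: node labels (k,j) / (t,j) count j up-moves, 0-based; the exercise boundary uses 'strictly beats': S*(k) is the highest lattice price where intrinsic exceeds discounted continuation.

params: Δt=0.06378 u=1.08034 d=0.92563 q=0.49968 e^(-rΔt)=0.99707
t_9 payoffs: 89.8050 79.5284 67.5342 53.5352 37.1965 18.1270 0.0000 0.0000 0.0000 0.0000
t_8: node(8,0) S=66.4249 payoff=84.8651 vs cont=84.4219 → 84.8651 [stop]  node(8,1) S=77.5271 payoff=73.7629 vs cont=73.3197 → 73.7629 [stop]  node(8,2) S=90.4850 payoff=60.8050 vs cont=60.3618 → 60.8050 [stop]  node(8,3) S=105.6086 payoff=45.6814 vs cont=45.2382 → 45.6814 [stop]  node(8,4) S=123.2600 payoff=28.0300 vs cont=27.5868 → 28.0300 [stop]  node(8,5) S=143.8616 payoff=7.4284 vs cont=9.0427 → 9.0427 [wait]  node(8,6) S=167.9066 payoff=0.0000 vs cont=0.0000 → 0.0000 [wait]  node(8,7) S=195.9705 payoff=0.0000 vs cont=0.0000 → 0.0000 [wait]  node(8,8) S=228.7250 payoff=0.0000 vs cont=0.0000 → 0.0000 [wait]  ⇒ S*(8)=123.2600
t_7: node(7,0) S=71.7616 payoff=79.5284 vs cont=79.0852 → 79.5284 [stop]  node(7,1) S=83.7558 payoff=67.5342 vs cont=67.0910 → 67.5342 [stop]  node(7,2) S=97.7548 payoff=53.5352 vs cont=53.0920 → 53.5352 [stop]  node(7,3) S=114.0935 payoff=37.1965 vs cont=36.7533 → 37.1965 [stop]  node(7,4) S=133.1630 payoff=18.1270 vs cont=18.4881 → 18.4881 [wait]  node(7,5) S=155.4198 payoff=0.0000 vs cont=4.5110 → 4.5110 [wait]  node(7,6) S=181.3967 payoff=0.0000 vs cont=0.0000 → 0.0000 [wait]  node(7,7) S=211.7153 payoff=0.0000 vs cont=0.0000 → 0.0000 [wait]  ⇒ S*(7)=114.0935
t_6: node(6,0) S=77.5271 payoff=73.7629 vs cont=73.3197 → 73.7629 [stop]  node(6,1) S=90.4850 payoff=60.8050 vs cont=60.3618 → 60.8050 [stop]  node(6,2) S=105.6086 payoff=45.6814 vs cont=45.2382 → 45.6814 [stop]  node(6,3) S=123.2600 payoff=28.0300 vs cont=27.7667 → 28.0300 [stop]  node(6,4) S=143.8616 payoff=7.4284 vs cont=11.4703 → 11.4703 [wait]  node(6,5) S=167.9066 payoff=0.0000 vs cont=2.2503 → 2.2503 [wait]  node(6,6) S=195.9705 payoff=0.0000 vs cont=0.0000 → 0.0000 [wait]  ⇒ S*(6)=123.2600
t_5: node(5,0) S=83.7558 payoff=67.5342 vs cont=67.0910 → 67.5342 [stop]  node(5,1) S=97.7548 payoff=53.5352 vs cont=53.0920 → 53.5352 [stop]  node(5,2) S=114.0935 payoff=37.1965 vs cont=36.7533 → 37.1965 [stop]  node(5,3) S=133.1630 payoff=18.1270 vs cont=19.6976 → 19.6976 [wait]  node(5,4) S=155.4198 payoff=0.0000 vs cont=6.8431 → 6.8431 [wait]  node(5,5) S=181.3967 payoff=0.0000 vs cont=1.1226 → 1.1226 [wait]  ⇒ S*(5)=114.0935
t_4: node(4,0) S=90.4850 payoff=60.8050 vs cont=60.3618 → 60.8050 [stop]  node(4,1) S=105.6086 payoff=45.6814 vs cont=45.2382 → 45.6814 [stop]  node(4,2) S=123.2600 payoff=28.0300 vs cont=28.3693 → 28.3693 [wait]  node(4,3) S=143.8616 payoff=7.4284 vs cont=13.2356 → 13.2356 [wait]  node(4,4) S=167.9066 payoff=0.0000 vs cont=3.9730 → 3.9730 [wait]  ⇒ S*(4)=105.6086
t_3: node(3,0) S=97.7548 payoff=53.5352 vs cont=53.0920 → 53.5352 [stop]  node(3,1) S=114.0935 payoff=37.1965 vs cont=36.9224 → 37.1965 [stop]  node(3,2) S=133.1630 payoff=18.1270 vs cont=20.7463 → 20.7463 [wait]  node(3,3) S=155.4198 payoff=0.0000 vs cont=8.5820 → 8.5820 [wait]  ⇒ S*(3)=114.0935
t_2: node(2,0) S=105.6086 payoff=45.6814 vs cont=45.2382 → 45.6814 [stop]  node(2,1) S=123.2600 payoff=28.0300 vs cont=28.8918 → 28.8918 [wait]  node(2,2) S=143.8616 payoff=7.4284 vs cont=14.6251 → 14.6251 [wait]  ⇒ S*(2)=105.6086
t_1: node(1,0) S=114.0935 payoff=37.1965 vs cont=37.1827 → 37.1965 [stop]  node(1,1) S=133.1630 payoff=18.1270 vs cont=21.6992 → 21.6992 [wait]  ⇒ S*(1)=114.0935
t_0: node(0,0) S=123.2600 payoff=28.0300 vs cont=29.3665 → 29.3665 [wait]  ⇒ S*(0)=-

price = 29.3665
boundary = - 114.0935 105.6086 114.0935 105.6086 114.0935 123.2600 114.0935 123.2600
tree:
29.3665
37.1965 21.6992
45.6814 28.8918 14.6251
53.5352 37.1965 20.7463 8.5820
60.8050 45.6814 28.3693 13.2356 3.9730
67.5342 53.5352 37.1965 19.6976 6.8431 1.1226
73.7629 60.8050 45.6814 28.0300 11.4703 2.2503 0.0000
79.5284 67.5342 53.5352 37.1965 18.4881 4.5110 0.0000 0.0000
84.8651 73.7629 60.8050 45.6814 28.0300 9.0427 0.0000 0.0000 0.0000
89.8050 79.5284 67.5342 53.5352 37.1965 18.1270 0.0000 0.0000 0.0000 0.0000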